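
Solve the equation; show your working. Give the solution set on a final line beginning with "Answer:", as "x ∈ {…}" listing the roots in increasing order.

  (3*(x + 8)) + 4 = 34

Step 1. [(3*(x + 8)) + 4 = 34] peel the +4: subtract 4 from each side. So sub: 3*(x + 8) = 30.
Step 2. [3*(x + 8) = 30] 3 out front; divide by 3 ⇒ div: x + 8 = 10.
Step 3. [x + 8 = 10] subtract 8: x sits inside (… + 8) ⇒ sub: x = 2.

Answer: x ∈ {2}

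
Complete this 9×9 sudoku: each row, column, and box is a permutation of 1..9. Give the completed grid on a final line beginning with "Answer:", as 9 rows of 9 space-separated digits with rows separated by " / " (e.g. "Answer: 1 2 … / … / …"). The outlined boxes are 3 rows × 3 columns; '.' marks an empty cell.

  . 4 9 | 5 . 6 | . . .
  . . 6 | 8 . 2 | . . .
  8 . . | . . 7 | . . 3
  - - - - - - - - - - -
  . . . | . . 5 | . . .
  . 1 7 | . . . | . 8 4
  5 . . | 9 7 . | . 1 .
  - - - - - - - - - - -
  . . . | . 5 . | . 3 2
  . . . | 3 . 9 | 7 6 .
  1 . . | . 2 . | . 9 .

Step 1. [r3c7∈{1,2,4,5,6,9}] 6 has one home in row 3: r3c7 ⇒ r3c7=6.
Step 2. [r5c6∈{3}] r5c6 has the single candidate 3. So r5c6=3.
Step 3. [r7c6∈{1,4,8}] in col 6, 1 fits only at r7c6, so r7c6=1.
Step 4. [r5c5∈{6}] only 6 remains possible at r5c5. So r5c5=6.
Step 5. [r5c7∈{2,5,9}] across row 5, 5 lands solely at r5c7 ⇒ r5c7=5.
Step 6. [r5c1∈{2,9}] r5c1 is the only open cell in row 5 admitting 9. So r5c1=9.
Step 7. [r3c3∈{1,2,5}] 1 has one home in col 3: r3c3 ⇒ r3c3=1.
Step 8. [r3c4∈{4}] r3c4 is down to just 4, so r3c4=4.
Step 9. [r8c9∈{1,5,8}] row 8 places 1 nowhere but r8c9, so r8c9=1.
Step 10. [r9c9∈{5,8}] across box 9, 5 lands solely at r9c9 ⇒ r9c9=5.
Step 11. [r8c3∈{2,4,5,8}] 5 has one home in col 3: r8c3. So r8c3=5.
Step 12. [r2c8∈{4,5,7}] col 8 places 4 nowhere but r2c8 ⇒ r2c8=4.
Step 13. [r2c2∈{3,5,7}] in row 2, 5 fits only at r2c2, so r2c2=5.
Step 14. [r3c2∈{2}] r3c2 has the single candidate 2 ⇒ r3c2=2.
Step 15. [r8c2∈{8}] r8c2 has the single candidate 8, so r8c2=8.
Step 16. [r7c3∈{4}] r7c3 has the single candidate 4. So r7c3=4.
Step 17. [r4c5∈{1,4,8}] across col 5, 8 lands solely at r4c5. So r4c5=8.
Step 18. [r9c3∈{3}] r9c3 has the single candidate 3 ⇒ r9c3=3.
Step 19. [r4c3∈{2}] nothing but 2 survives at r4c3 ⇒ r4c3=2.
Step 20. [r4c8∈{7}] r4c8 is down to just 7 ⇒ r4c8=7.
Step 21. [r9c6∈{4,8}] r9c6 is the only open cell in col 6 admitting 8 ⇒ r9c6=8.
Step 22. [r6c9∈{6}] r6c9 is down to just 6. So r6c9=6.
Step 23. [r6c2∈{3}] nothing but 3 survives at r6c2, so r6c2=3.
Step 24. [r4c2∈{6}] r4c2 has the single candidate 6, so r4c2=6.
Step 25. [r9c2∈{7}] nothing but 7 survives at r9c2. So r9c2=7.
Step 26. [r4c9∈{9}] only 9 remains possible at r4c9. So r4c9=9.
Step 27. [r2c7∈{1,9}] across col 7, 9 lands solely at r2c7, so r2c7=9.
Step 28. [r1c7∈{1,2,8}] 1 has one home in col 7: r1c7. So r1c7=1.
Step 29. [r1c5∈{3}] r1c5 has the single candidate 3. So r1c5=3.
Step 30. [r2c9∈{7}] nothing but 7 survives at r2c9 ⇒ r2c9=7.
Step 31. [r7c4∈{6,7}] r7c4 is the only open cell in row 7 admitting 7 ⇒ r7c4=7.
Step 32. [r1c8∈{2}] nothing but 2 survives at r1c8. So r1c8=2.
Step 33. [r4c1∈{4}] r4c1's peers cover all but 4 ⇒ r4c1=4.
Step 34. [r6c3∈{8}] r6c3 has the single candidate 8 ⇒ r6c3=8.
Step 35. [r4c4∈{1}] nothing but 1 survives at r4c4, so r4c4=1.
Step 36. [r6c7∈{2}] r6c7 is down to just 2, so r6c7=2.
Step 37. [r2c1∈{3}] only 3 remains possible at r2c1. So r2c1=3.
Step 38. [r7c1∈{6}] r7c1's peers cover all but 6. So r7c1=6.
Step 39. [r4c7∈{3}] r4c7's peers cover all but 3 ⇒ r4c7=3.
Step 40. [r9c4∈{6}] r9c4 has the single candidate 6, so r9c4=6.
Step 41. [r9c7∈{4}] r9c7's peers cover all but 4, so r9c7=4.
Step 42. [r1c9∈{8}] nothing but 8 survives at r1c9, so r1c9=8.
Step 43. [r7c2∈{9}] only 9 remains possible at r7c2 ⇒ r7c2=9.
Step 44. [r8c5∈{4}] only 4 remains possible at r8c5. So r8c5=4.
Step 45. [r7c7∈{8}] r7c7 has the single candidate 8. So r7c7=8.
Step 46. [r8c1∈{2}] r8c1's peers cover all but 2 ⇒ r8c1=2.
Step 47. [r3c8∈{5}] r3c8 has the single candidate 5 ⇒ r3c8=5.
Step 48. [r3c5∈{9}] r3c5's peers cover all but 9. So r3c5=9.
Step 49. [r2c5∈{1}] r2c5 is down to just 1. So r2c5=1.
Step 50. [r5c4∈{2}] only 2 remains possible at r5c4, so r5c4=2.
Step 51. [r6c6∈{4}] r6c6's peers cover all but 4 ⇒ r6c6=4.
Step 52. [r1c1∈{7}] r1c1 has the single candidate 7, so r1c1=7.

Answer: 7 4 9 5 3 6 1 2 8 / 3 5 6 8 1 2 9 4 7 / 8 2 1 4 9 7 6 5 3 / 4 6 2 1 8 5 3 7 9 / 9 1 7 2 6 3 5 8 4 / 5 3 8 9 7 4 2 1 6 / 6 9 4 7 5 1 8 3 2 / 2 8 5 3 4 9 7 6 1 / 1 7 3 6 2 8 4 9 5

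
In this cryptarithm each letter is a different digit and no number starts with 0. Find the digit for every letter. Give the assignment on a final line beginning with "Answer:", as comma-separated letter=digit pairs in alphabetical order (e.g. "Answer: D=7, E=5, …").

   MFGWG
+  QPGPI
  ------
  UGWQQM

Step 1. [col 1: G + I ≡ M (mod 10)] M=6 is one option consistent with column 1 (G + I ≡ M (mod 10), carry-in 0) — take it. So M=6.
Step 2. [col 1: G + I ≡ M (mod 10)] column 1 (G + I ≡ M (mod 10), carry-in 0) doesn't pin I yet; pick I=4 and continue ⇒ I=4.
Step 3. [U] the sum has 6 digits but both addends have 5; that extra leading digit U is the final carry, namely 1, so U=1.
Step 4. [col 1: G + I ≡ M (mod 10)] column 1: given I=4, M=6, carry-in 0, and digits 1,4,6 already taken and all letters distinct, G+I≡M (mod 10) forces G=2. So G=2.
Step 5. [col 2: W + P ≡ Q (mod 10)] column 2 (W + P ≡ Q (mod 10), carry-in 0) doesn't pin W yet; pick W=7 and continue. So W=7.
Step 6. [col 2: W + P ≡ Q (mod 10)] column 2 (W + P ≡ Q (mod 10), carry-in 0) doesn't pin Q yet; pick Q=5 and continue ⇒ Q=5.
Step 7. [col 2: W + P ≡ Q (mod 10)] column 2 reads W+P+carry(0)=Q with W=7, Q=5; with digits 1,2,4,5,6,7 already taken and all letters distinct, the only value for P is 8, so P=8.
Step 8. [col 4: F + P ≡ W (mod 10)] from column 4 (P=8, W=7, carry-in 0, digits 1,2,4,5,6,7,8 already taken and all letters distinct): F must equal 9. So F=9.

Answer: F=9, G=2, I=4, M=6, P=8, Q=5, U=1, W=7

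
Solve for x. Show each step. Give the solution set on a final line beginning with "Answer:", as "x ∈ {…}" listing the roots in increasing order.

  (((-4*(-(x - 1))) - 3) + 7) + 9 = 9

Step 1. [(((-4*(-(x - 1))) - 3) + 7) + 9 = 9] subtract 9: x sits inside (… + 9), so sub: ((-4*(-(x - 1))) - 3) + 7 = 0.
Step 2. [((-4*(-(x - 1))) - 3) + 7 = 0] 7 comes off first (subtract 7), so sub: (-4*(-(x - 1))) - 3 = -7.
Step 3. [(-4*(-(x - 1))) - 3 = -7] 3 comes off first (add 3) ⇒ sub: -4*(-(x - 1)) = -4.
Step 4. [-4*(-(x - 1)) = -4] divide by the outer -4, so div: -(x - 1) = 1.
Step 5. [-(x - 1) = 1] leading − — multiply by −1. So neg: x - 1 = -1.
Step 6. [x - 1 = -1] the outer -1 inverts by adding 1 ⇒ sub: x = 0.

Answer: x ∈ {0}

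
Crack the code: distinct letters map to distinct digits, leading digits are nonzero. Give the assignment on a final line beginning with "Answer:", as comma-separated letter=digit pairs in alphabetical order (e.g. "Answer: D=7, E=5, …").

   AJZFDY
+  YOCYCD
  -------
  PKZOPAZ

Step 1. [col 1: Y + D ≡ Z (mod 10)] D=7 is one option consistent with column 1 (Y + D ≡ Z (mod 10), carry-in 0) — take it. So D=7.
Step 2. [P] P is the leading digit of a 7-digit sum of two 6-digit numbers; the final carry is exactly 1, so P=1.
Step 3. [col 1: Y + D ≡ Z (mod 10)] several values work for Z in column 1 (Y + D ≡ Z (mod 10), carry-in 0); try Z=2, so Z=2.
Step 4. [col 1: Y + D ≡ Z (mod 10)] column 1 reads Y+D+carry(0)=Z with D=7, Z=2; with digits 1,2,7 already taken and all letters distinct, the only value for Y is 5. So Y=5.
Step 5. [col 2: D + C ≡ A (mod 10)] A=8 is one option consistent with column 2 (D + C ≡ A (mod 10), carry-in 1) — take it ⇒ A=8.
Step 6. [col 2: D + C ≡ A (mod 10)] from column 2 (D=7, A=8, carry-in 1, digits 1,2,5,7,8 already taken and all letters distinct): C must equal 0, so C=0.
Step 7. [col 3: F + Y ≡ P (mod 10)] from column 3 (Y=5, P=1, carry-in 0, digits 0,1,2,5,7,8 already taken and all letters distinct): F must equal 6 ⇒ F=6.
Step 8. [col 4: Z + C ≡ O (mod 10)] from column 4 (Z=2, C=0, carry-in 1, digits 0,1,2,5,6,7,8 already taken and all letters distinct): O must equal 3, so O=3.
Step 9. [col 5: J + O ≡ Z (mod 10)] from column 5 (O=3, Z=2, carry-in 0, digits 0,1,2,3,5,6,7,8 already taken and all letters distinct): J must equal 9, so J=9.
Step 10. [col 6: A + Y ≡ K (mod 10)] column 6: given A=8, Y=5, carry-in 1, and digits 0,1,2,3,5,6,7,8,9 already taken and all letters distinct, A+Y≡K (mod 10) forces K=4 ⇒ K=4.

Answer: A=8, C=0, D=7, F=6, J=9, K=4, O=3, P=1, Y=5, Z=2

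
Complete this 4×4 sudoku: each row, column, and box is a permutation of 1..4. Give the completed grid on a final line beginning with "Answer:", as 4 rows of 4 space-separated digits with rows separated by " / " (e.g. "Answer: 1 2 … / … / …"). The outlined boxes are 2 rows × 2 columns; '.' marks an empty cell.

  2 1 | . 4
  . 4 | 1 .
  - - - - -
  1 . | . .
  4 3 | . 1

Step 1. [r1c3∈{3}] only 3 remains possible at r1c3 ⇒ r1c3=3.
Step 2. [r4c3∈{2}] nothing but 2 survives at r4c3, so r4c3=2.
Step 3. [r2c4∈{2}] r2c4 is down to just 2 ⇒ r2c4=2.
Step 4. [r3c2∈{2}] r3c2 is down to just 2 ⇒ r3c2=2.
Step 5. [r2c1∈{3}] r2c1's peers cover all but 3. So r2c1=3.
Step 6. [r3c4∈{3}] r3c4 has the single candidate 3. So r3c4=3.
Step 7. [r3c3∈{4}] nothing but 4 survives at r3c3 ⇒ r3c3=4.

Answer: 2 1 3 4 / 3 4 1 2 / 1 2 4 3 / 4 3 2 1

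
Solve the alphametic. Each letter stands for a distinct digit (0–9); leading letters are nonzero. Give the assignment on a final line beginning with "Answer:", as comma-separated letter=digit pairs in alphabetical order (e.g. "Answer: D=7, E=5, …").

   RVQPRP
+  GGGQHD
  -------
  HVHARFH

Step 1. [col 1: P + D ≡ H (mod 10)] no forcing yet in column 1 (carry-in 0); H=1 is free and consistent — try it, so H=1.
Step 2. [col 1: P + D ≡ H (mod 10)] no forcing yet in column 1 (carry-in 0); P=4 is free and consistent — try it ⇒ P=4.
Step 3. [col 1: P + D ≡ H (mod 10)] in column 1 we have P+D≡H with carry-in 0; given P=4, H=1 and digits 1,4 already taken and all letters distinct, that pins D to 7, so D=7.
Step 4. [col 2: R + H ≡ F (mod 10)] several values work for R in column 2 (R + H ≡ F (mod 10), carry-in 1); try R=8 ⇒ R=8.
Step 5. [col 2: R + H ≡ F (mod 10)] in column 2 we have R+H≡F with carry-in 1; given R=8, H=1 and digits 1,4,7,8 already taken and all letters distinct, that pins F to 0 ⇒ F=0.
Step 6. [col 3: P + Q ≡ R (mod 10)] in column 3 we have P+Q≡R with carry-in 1; given P=4, R=8 and digits 0,1,4,7,8 already taken and all letters distinct, that pins Q to 3. So Q=3.
Step 7. [col 4: Q + G ≡ A (mod 10)] G=6 is one option consistent with column 4 (Q + G ≡ A (mod 10), carry-in 0) — take it, so G=6.
Step 8. [col 4: Q + G ≡ A (mod 10)] from column 4 (Q=3, G=6, carry-in 0, digits 0,1,3,4,6,7,8 already taken and all letters distinct): A must equal 9, so A=9.
Step 9. [col 5: V + G ≡ H (mod 10)] from column 5 (G=6, H=1, carry-in 0, digits 0,1,3,4,6,7,8,9 already taken and all letters distinct): V must equal 5, so V=5.

Answer: A=9, D=7, F=0, G=6, H=1, P=4, Q=3, R=8, V=5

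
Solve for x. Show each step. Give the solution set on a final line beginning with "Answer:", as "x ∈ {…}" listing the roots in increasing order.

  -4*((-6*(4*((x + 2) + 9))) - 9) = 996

Step 1. [-4*((-6*(4*((x + 2) + 9))) - 9) = 996] -4 out front; divide by -4, so div: (-6*(4*((x + 2) + 9))) - 9 = -249.
Step 2. [(-6*(4*((x + 2) + 9))) - 9 = -249] add 9: x sits inside (… - 9), so sub: -6*(4*((x + 2) + 9)) = -240.
Step 3. [-6*(4*((x + 2) + 9)) = -240] -6·(inner) — divide through by -6, so div: 4*((x + 2) + 9) = 40.
Step 4. [4*((x + 2) + 9) = 40] divide by the outer 4 ⇒ div: (x + 2) + 9 = 10.
Step 5. [(x + 2) + 9 = 10] 9 comes off first (subtract 9), so sub: x + 2 = 1.
Step 6. [x + 2 = 1] +2 is outermost — subtract 2 both sides, so sub: x = -1.

Answer: x ∈ {-1}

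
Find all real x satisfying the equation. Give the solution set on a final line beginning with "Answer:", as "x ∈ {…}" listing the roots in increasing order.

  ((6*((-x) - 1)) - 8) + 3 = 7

Step 1. [((6*((-x) - 1)) - 8) + 3 = 7] subtract 3: x sits inside (… + 3). So sub: (6*((-x) - 1)) - 8 = 4.
Step 2. [(6*((-x) - 1)) - 8 = 4] -8 is outermost — add 8 both sides ⇒ sub: 6*((-x) - 1) = 12.
Step 3. [6*((-x) - 1) = 12] 6 out front; divide by 6, so div: (-x) - 1 = 2.
Step 4. [(-x) - 1 = 2] peel the -1: add 1 from each side, so sub: -x = 3.
Step 5. [-x = 3] flip signs both sides. So neg: x = -3.

Answer: x ∈ {-3}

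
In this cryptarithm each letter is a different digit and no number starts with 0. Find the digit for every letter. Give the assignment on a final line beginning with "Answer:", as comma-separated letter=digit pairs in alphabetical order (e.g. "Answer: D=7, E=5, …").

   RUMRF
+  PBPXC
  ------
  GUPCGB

Step 1. [G] the sum has 6 digits but both addends have 5; that extra leading digit G is the final carry, namely 1, so G=1.
Step 2. [col 1: F + C ≡ B (mod 10)] several values work for F in column 1 (F + C ≡ B (mod 10), carry-in 0); try F=3 ⇒ F=3.
Step 3. [col 1: F + C ≡ B (mod 10)] no forcing yet in column 1 (carry-in 0); B=7 is free and consistent — try it ⇒ B=7.
Step 4. [col 1: F + C ≡ B (mod 10)] column 1 reads F+C+carry(0)=B with F=3, B=7; with digits 1,3,7 already taken and all letters distinct, the only value for C is 4 ⇒ C=4.
Step 5. [col 2: R + X ≡ G (mod 10)] several values work for X in column 2 (R + X ≡ G (mod 10), carry-in 0); try X=9, so X=9.
Step 6. [col 2: R + X ≡ G (mod 10)] column 2: given X=9, G=1, carry-in 0, and digits 1,3,4,7,9 already taken and all letters distinct, R+X≡G (mod 10) forces R=2 ⇒ R=2.
Step 7. [col 3: M + P ≡ C (mod 10)] column 3 (M + P ≡ C (mod 10), carry-in 1) doesn't pin M yet; pick M=5 and continue ⇒ M=5.
Step 8. [col 3: M + P ≡ C (mod 10)] column 3: given M=5, C=4, carry-in 1, and digits 1,2,3,4,5,7,9 already taken and all letters distinct, M+P≡C (mod 10) forces P=8, so P=8.
Step 9. [col 4: U + B ≡ P (mod 10)] column 4: given B=7, P=8, carry-in 1, and digits 1,2,3,4,5,7,8,9 already taken and all letters distinct, U+B≡P (mod 10) forces U=0 ⇒ U=0.

Answer: B=7, C=4, F=3, G=1, M=5, P=8, R=2, U=0, X=9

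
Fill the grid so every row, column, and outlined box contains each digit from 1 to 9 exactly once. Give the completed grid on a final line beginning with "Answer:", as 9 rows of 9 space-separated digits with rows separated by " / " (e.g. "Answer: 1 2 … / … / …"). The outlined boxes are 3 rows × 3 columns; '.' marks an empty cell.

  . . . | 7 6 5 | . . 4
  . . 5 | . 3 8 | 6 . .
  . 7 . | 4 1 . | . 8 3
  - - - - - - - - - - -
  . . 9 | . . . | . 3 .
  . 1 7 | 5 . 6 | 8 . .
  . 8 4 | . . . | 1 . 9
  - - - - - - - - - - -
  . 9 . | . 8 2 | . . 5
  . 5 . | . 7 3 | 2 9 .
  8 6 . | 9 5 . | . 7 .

Step 1. [r4c2∈{2}] r4c2's peers cover all but 2. So r4c2=2.
Step 2. [r8c3∈{1}] only 1 remains possible at r8c3 ⇒ r8c3=1.
Step 3. [r2c1∈{1,2,4,9}] across row 2, 9 lands solely at r2c1. So r2c1=9.
Step 4. [r6c8∈{2,5,6}] col 8 places 5 nowhere but r6c8. So r6c8=5.
Step 5. [r7c8∈{1,4,6}] in col 8, 6 fits only at r7c8 ⇒ r7c8=6.
Step 6. [r7c3∈{3}] nothing but 3 survives at r7c3, so r7c3=3.
Step 7. [r9c6∈{1,4}] r9c6 is the only open cell in box 8 admitting 4. So r9c6=4.
Step 8. [r5c9∈{2}] only 2 remains possible at r5c9. So r5c9=2.
Step 9. [r1c1∈{1,2,3}] 1 has one home in col 1: r1c1, so r1c1=1.
Step 10. [r4c7∈{4,7}] r4c7 is the only open cell in col 7 admitting 7 ⇒ r4c7=7.
Step 11. [r6c1∈{3,6}] in row 6, 6 fits only at r6c1, so r6c1=6.
Step 12. [r2c4∈{2}] r2c4 has the single candidate 2 ⇒ r2c4=2.
Step 13. [r9c3∈{2}] r9c3 is down to just 2. So r9c3=2.
Step 14. [r3c6∈{9}] r3c6's peers cover all but 9. So r3c6=9.
Step 15. [r4c5∈{4}] nothing but 4 survives at r4c5 ⇒ r4c5=4.
Step 16. [r7c1∈{4,7}] r7c1 is the only open cell in row 7 admitting 7 ⇒ r7c1=7.
Step 17. [r2c8∈{1}] r2c8 is down to just 1 ⇒ r2c8=1.
Step 18. [r4c6∈{1}] only 1 remains possible at r4c6. So r4c6=1.
Step 19. [r4c4∈{8}] r4c4 has the single candidate 8, so r4c4=8.
Step 20. [r9c7∈{3}] r9c7's peers cover all but 3 ⇒ r9c7=3.
Step 21. [r4c1∈{5}] nothing but 5 survives at r4c1, so r4c1=5.
Step 22. [r3c1∈{2}] nothing but 2 survives at r3c1, so r3c1=2.
Step 23. [r6c5∈{2}] only 2 remains possible at r6c5 ⇒ r6c5=2.
Step 24. [r6c6∈{7}] nothing but 7 survives at r6c6, so r6c6=7.
Step 25. [r4c9∈{6}] r4c9 is down to just 6. So r4c9=6.
Step 26. [r7c4∈{1}] r7c4 is down to just 1. So r7c4=1.
Step 27. [r1c8∈{2}] r1c8 is down to just 2, so r1c8=2.
Step 28. [r2c9∈{7}] r2c9 has the single candidate 7 ⇒ r2c9=7.
Step 29. [r3c7∈{5}] r3c7 has the single candidate 5, so r3c7=5.
Step 30. [r3c3∈{6}] r3c3 has the single candidate 6, so r3c3=6.
Step 31. [r8c1∈{4}] only 4 remains possible at r8c1, so r8c1=4.
Step 32. [r8c4∈{6}] r8c4's peers cover all but 6. So r8c4=6.
Step 33. [r1c7∈{9}] r1c7 has the single candidate 9, so r1c7=9.
Step 34. [r7c7∈{4}] only 4 remains possible at r7c7. So r7c7=4.
Step 35. [r9c9∈{1}] r9c9's peers cover all but 1 ⇒ r9c9=1.
Step 36. [r1c2∈{3}] nothing but 3 survives at r1c2. So r1c2=3.
Step 37. [r8c9∈{8}] nothing but 8 survives at r8c9, so r8c9=8.
Step 38. [r6c4∈{3}] only 3 remains possible at r6c4, so r6c4=3.
Step 39. [r1c3∈{8}] nothing but 8 survives at r1c3 ⇒ r1c3=8.
Step 40. [r5c5∈{9}] nothing but 9 survives at r5c5, so r5c5=9.
Step 41. [r5c1∈{3}] r5c1 has the single candidate 3, so r5c1=3.
Step 42. [r5c8∈{4}] nothing but 4 survives at r5c8, so r5c8=4.
Step 43. [r2c2∈{4}] r2c2's peers cover all but 4 ⇒ r2c2=4.

Answer: 1 3 8 7 6 5 9 2 4 / 9 4 5 2 3 8 6 1 7 / 2 7 6 4 1 9 5 8 3 / 5 2 9 8 4 1 7 3 6 / 3 1 7 5 9 6 8 4 2 / 6 8 4 3 2 7 1 5 9 / 7 9 3 1 8 2 4 6 5 / 4 5 1 6 7 3 2 9 8 / 8 6 2 9 5 4 3 7 1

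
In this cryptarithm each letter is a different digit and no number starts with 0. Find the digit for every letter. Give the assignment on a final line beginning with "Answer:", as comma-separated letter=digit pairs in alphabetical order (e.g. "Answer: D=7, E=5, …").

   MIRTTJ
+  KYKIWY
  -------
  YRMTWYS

Step 1. [col 1: J + Y ≡ S (mod 10)] several values work for S in column 1 (J + Y ≡ S (mod 10), carry-in 0); try S=4 ⇒ S=4.
Step 2. [col 1: J + Y ≡ S (mod 10)] no forcing yet in column 1 (carry-in 0); J=3 is free and consistent — try it. So J=3.
Step 3. [col 1: J + Y ≡ S (mod 10)] column 1: given J=3, S=4, carry-in 0, and digits 3,4 already taken and all letters distinct, J+Y≡S (mod 10) forces Y=1. So Y=1.
Step 4. [col 2: T + W ≡ Y (mod 10)] no forcing yet in column 2 (carry-in 0); W=9 is free and consistent — try it. So W=9.
Step 5. [col 2: T + W ≡ Y (mod 10)] column 2 reads T+W+carry(0)=Y with W=9, Y=1; with digits 1,3,4,9 already taken and all letters distinct, the only value for T is 2. So T=2.
Step 6. [col 3: T + I ≡ W (mod 10)] column 3 reads T+I+carry(1)=W with T=2, W=9; with digits 1,2,3,4,9 already taken and all letters distinct, the only value for I is 6. So I=6.
Step 7. [col 4: R + K ≡ T (mod 10)] K=7 is one option consistent with column 4 (R + K ≡ T (mod 10), carry-in 0) — take it ⇒ K=7.
Step 8. [col 4: R + K ≡ T (mod 10)] column 4: given K=7, T=2, carry-in 0, and digits 1,2,3,4,6,7,9 already taken and all letters distinct, R+K≡T (mod 10) forces R=5, so R=5.
Step 9. [col 5: I + Y ≡ M (mod 10)] column 5: given I=6, Y=1, carry-in 1, and digits 1,2,3,4,5,6,7,9 already taken and all letters distinct, I+Y≡M (mod 10) forces M=8 ⇒ M=8.

Answer: I=6, J=3, K=7, M=8, R=5, S=4, T=2, W=9, Y=1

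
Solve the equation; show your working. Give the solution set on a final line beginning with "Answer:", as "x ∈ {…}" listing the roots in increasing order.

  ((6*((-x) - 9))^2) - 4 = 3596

Step 1. [((6*((-x) - 9))^2) - 4 = 3596] -4 is outermost — add 4 both sides ⇒ sub: (6*((-x) - 9))^2 = 3600.
Step 2. [(6*((-x) - 9))^2 = 3600] √ both sides: 3600 ≥ 0 gives two branches ⇒ sqrt: 6*((-x) - 9) = 60 or -60.
Step 3. [6*((-x) - 9) = 60 or -60] 6 out front; divide by 6, so div: (-x) - 9 = 10 or -10.
Step 4. [(-x) - 9 = 10 or -10] peel the -9: add 9 from each side, so sub: -x = 19 or -1.
Step 5. [-x = 19 or -1] leading − — multiply by −1, so neg: x = -19 or 1.

Answer: x ∈ {-19, 1}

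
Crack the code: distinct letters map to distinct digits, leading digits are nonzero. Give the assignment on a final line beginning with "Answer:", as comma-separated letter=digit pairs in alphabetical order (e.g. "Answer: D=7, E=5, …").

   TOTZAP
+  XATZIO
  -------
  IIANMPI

Step 1. [col 1: P + O ≡ I (mod 10)] O=9 is one option consistent with column 1 (P + O ≡ I (mod 10), carry-in 0) — take it ⇒ O=9.
Step 2. [col 1: P + O ≡ I (mod 10)] I=1 is one option consistent with column 1 (P + O ≡ I (mod 10), carry-in 0) — take it, so I=1.
Step 3. [col 1: P + O ≡ I (mod 10)] in column 1 we have P+O≡I with carry-in 0; given O=9, I=1 and digits 1,9 already taken and all letters distinct, that pins P to 2 ⇒ P=2.
Step 4. [col 2: A + I ≡ P (mod 10)] from column 2 (I=1, P=2, carry-in 1, digits 1,2,9 already taken and all letters distinct): A must equal 0, so A=0.
Step 5. [col 3: Z + Z ≡ M (mod 10)] several values work for M in column 3 (Z + Z ≡ M (mod 10), carry-in 0); try M=6 ⇒ M=6.
Step 6. [col 3: Z + Z ≡ M (mod 10)] no forcing yet in column 3 (carry-in 0); Z=8 is free and consistent — try it. So Z=8.
Step 7. [col 4: T + T ≡ N (mod 10)] column 4 (T + T ≡ N (mod 10), carry-in 1) doesn't pin T yet; pick T=7 and continue ⇒ T=7.
Step 8. [col 4: T + T ≡ N (mod 10)] in column 4 we have T+T≡N with carry-in 1; given T=7 and digits 0,1,2,6,7,8,9 already taken and all letters distinct, that pins N to 5. So N=5.
Step 9. [col 6: T + X ≡ I (mod 10)] from column 6 (T=7, I=1, carry-in 1, digits 0,1,2,5,6,7,8,9 already taken and all letters distinct): X must equal 3 ⇒ X=3.

Answer: A=0, I=1, M=6, N=5, O=9, P=2, T=7, X=3, Z=8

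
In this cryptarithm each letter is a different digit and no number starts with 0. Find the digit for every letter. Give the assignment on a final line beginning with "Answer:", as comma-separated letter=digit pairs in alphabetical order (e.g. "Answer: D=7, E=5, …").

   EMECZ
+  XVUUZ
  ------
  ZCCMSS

Step 1. [col 1: Z + Z ≡ S (mod 10)] several values work for Z in column 1 (Z + Z ≡ S (mod 10), carry-in 0); try Z=1, so Z=1.
Step 2. [col 1: Z + Z ≡ S (mod 10)] from column 1 (Z=1, carry-in 0, digits 1 already taken and all letters distinct): S must equal 2. So S=2.
Step 3. [col 2: C + U ≡ S (mod 10)] several values work for C in column 2 (C + U ≡ S (mod 10), carry-in 0); try C=5 ⇒ C=5.
Step 4. [col 2: C + U ≡ S (mod 10)] column 2: given C=5, S=2, carry-in 0, and digits 1,2,5 already taken and all letters distinct, C+U≡S (mod 10) forces U=7 ⇒ U=7.
Step 5. [col 3: E + U ≡ M (mod 10)] E=6 is one option consistent with column 3 (E + U ≡ M (mod 10), carry-in 1) — take it ⇒ E=6.
Step 6. [col 3: E + U ≡ M (mod 10)] in column 3 we have E+U≡M with carry-in 1; given E=6, U=7 and digits 1,2,5,6,7 already taken and all letters distinct, that pins M to 4. So M=4.
Step 7. [col 4: M + V ≡ C (mod 10)] column 4: given M=4, C=5, carry-in 1, and digits 1,2,4,5,6,7 already taken and all letters distinct, M+V≡C (mod 10) forces V=0 ⇒ V=0.
Step 8. [col 5: E + X ≡ C (mod 10)] from column 5 (E=6, C=5, carry-in 0, digits 0,1,2,4,5,6,7 already taken and all letters distinct): X must equal 9. So X=9.

Answer: C=5, E=6, M=4, S=2, U=7, V=0, X=9, Z=1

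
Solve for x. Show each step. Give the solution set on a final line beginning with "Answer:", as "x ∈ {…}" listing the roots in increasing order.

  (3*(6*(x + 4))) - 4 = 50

Step 1. [(3*(6*(x + 4))) - 4 = 50] 4 comes off first (add 4), so sub: 3*(6*(x + 4)) = 54.
Step 2. [3*(6*(x + 4)) = 54] leading coefficient 3: divide by 3. So div: 6*(x + 4) = 18.
Step 3. [6*(x + 4) = 18] 6·(inner) — divide through by 6, so div: x + 4 = 3.
Step 4. [x + 4 = 3] 4 comes off first (subtract 4). So sub: x = -1.

Answer: x ∈ {-1}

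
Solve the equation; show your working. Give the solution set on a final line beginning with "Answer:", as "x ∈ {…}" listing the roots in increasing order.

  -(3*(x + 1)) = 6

Step 1. [-(3*(x + 1)) = 6] flip signs both sides, so neg: 3*(x + 1) = -6.
Step 2. [3*(x + 1) = -6] leading coefficient 3: divide by 3 ⇒ div: x + 1 = -2.
Step 3. [x + 1 = -2] +1 is outermost — subtract 1 both sides. So sub: x = -3.

Answer: x ∈ {-3}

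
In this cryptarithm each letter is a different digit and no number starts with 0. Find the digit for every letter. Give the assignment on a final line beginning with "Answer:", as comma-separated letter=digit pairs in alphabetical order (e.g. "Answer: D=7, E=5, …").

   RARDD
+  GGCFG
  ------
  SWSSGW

Step 1. [S] S is the leading digit of a 6-digit sum of two 5-digit numbers; the final carry is exactly 1. So S=1.
Step 2. [col 1: D + G ≡ W (mod 10)] W=2 is one option consistent with column 1 (D + G ≡ W (mod 10), carry-in 0) — take it. So W=2.
Step 3. [col 1: D + G ≡ W (mod 10)] D=8 is one option consistent with column 1 (D + G ≡ W (mod 10), carry-in 0) — take it, so D=8.
Step 4. [col 1: D + G ≡ W (mod 10)] from column 1 (D=8, W=2, carry-in 0, digits 1,2,8 already taken and all letters distinct): G must equal 4. So G=4.
Step 5. [col 2: D + F ≡ G (mod 10)] column 2: given D=8, G=4, carry-in 1, and digits 1,2,4,8 already taken and all letters distinct, D+F≡G (mod 10) forces F=5. So F=5.
Step 6. [col 3: R + C ≡ S (mod 10)] no forcing yet in column 3 (carry-in 1); R=7 is free and consistent — try it ⇒ R=7.
Step 7. [col 3: R + C ≡ S (mod 10)] in column 3 we have R+C≡S with carry-in 1; given R=7, S=1 and digits 1,2,4,5,7,8 already taken and all letters distinct, that pins C to 3. So C=3.
Step 8. [col 4: A + G ≡ S (mod 10)] column 4: given G=4, S=1, carry-in 1, and digits 1,2,3,4,5,7,8 already taken and all letters distinct, A+G≡S (mod 10) forces A=6. So A=6.

Answer: A=6, C=3, D=8, F=5, G=4, R=7, S=1, W=2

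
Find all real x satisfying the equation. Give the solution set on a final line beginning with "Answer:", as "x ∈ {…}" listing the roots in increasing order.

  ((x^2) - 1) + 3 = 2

Step 1. [((x^2) - 1) + 3 = 2] +3 is outermost — subtract 3 both sides, so sub: (x^2) - 1 = -1.
Step 2. [(x^2) - 1 = -1] 1 comes off first (add 1). So sub: x^2 = 0.
Step 3. [x^2 = 0] LHS squared, RHS 0 ≥ 0: apply √ (±). So sqrt: x = 0.

Answer: x ∈ {0}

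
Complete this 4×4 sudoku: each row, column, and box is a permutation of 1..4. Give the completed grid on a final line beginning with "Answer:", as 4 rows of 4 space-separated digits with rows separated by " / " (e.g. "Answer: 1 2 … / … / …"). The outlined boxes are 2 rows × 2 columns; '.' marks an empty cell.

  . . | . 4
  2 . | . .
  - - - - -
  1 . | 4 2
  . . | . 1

Step 1. [r3c2∈{3}] r3c2's peers cover all but 3 ⇒ r3c2=3.
Step 2. [r2c4∈{3}] only 3 remains possible at r2c4, so r2c4=3.
Step 3. [r2c2∈{1,4}] in row 2, 4 fits only at r2c2. So r2c2=4.
Step 4. [r2c3∈{1}] r2c3 is down to just 1. So r2c3=1.
Step 5. [r1c3∈{2}] r1c3 is down to just 2, so r1c3=2.
Step 6. [r4c3∈{3}] r4c3 is down to just 3, so r4c3=3.
Step 7. [r1c1∈{3}] r1c1 has the single candidate 3. So r1c1=3.
Step 8. [r4c1∈{4}] only 4 remains possible at r4c1 ⇒ r4c1=4.
Step 9. [r4c2∈{2}] nothing but 2 survives at r4c2. So r4c2=2.
Step 10. [r1c2∈{1}] nothing but 1 survives at r1c2, so r1c2=1.

Answer: 3 1 2 4 / 2 4 1 3 / 1 3 4 2 / 4 2 3 1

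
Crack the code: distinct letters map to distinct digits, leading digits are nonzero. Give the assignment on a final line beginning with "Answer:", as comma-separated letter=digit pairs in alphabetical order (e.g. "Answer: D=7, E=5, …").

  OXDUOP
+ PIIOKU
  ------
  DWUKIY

Step 1. [col 1: P + U ≡ Y (mod 10)] Y=9 is one option consistent with column 1 (P + U ≡ Y (mod 10), carry-in 0) — take it ⇒ Y=9.
Step 2. [col 1: P + U ≡ Y (mod 10)] no forcing yet in column 1 (carry-in 0); P=7 is free and consistent — try it ⇒ P=7.
Step 3. [col 1: P + U ≡ Y (mod 10)] column 1: given P=7, Y=9, carry-in 0, and digits 7,9 already taken and all letters distinct, P+U≡Y (mod 10) forces U=2, so U=2.
Step 4. [col 2: O + K ≡ I (mod 10)] K=3 is one option consistent with column 2 (O + K ≡ I (mod 10), carry-in 0) — take it ⇒ K=3.
Step 5. [col 2: O + K ≡ I (mod 10)] column 2 (O + K ≡ I (mod 10), carry-in 0) doesn't pin O yet; pick O=1 and continue, so O=1.
Step 6. [col 2: O + K ≡ I (mod 10)] from column 2 (O=1, K=3, carry-in 0, digits 1,2,3,7,9 already taken and all letters distinct): I must equal 4 ⇒ I=4.
Step 7. [col 4: D + I ≡ U (mod 10)] from column 4 (I=4, U=2, carry-in 0, digits 1,2,3,4,7,9 already taken and all letters distinct): D must equal 8 ⇒ D=8.
Step 8. [col 5: X + I ≡ W (mod 10)] column 5 (X + I ≡ W (mod 10), carry-in 1) doesn't pin W yet; pick W=5 and continue. So W=5.
Step 9. [col 5: X + I ≡ W (mod 10)] from column 5 (I=4, W=5, carry-in 1, digits 1,2,3,4,5,7,8,9 already taken and all letters distinct): X must equal 0. So X=0.

Answer: D=8, I=4, K=3, O=1, P=7, U=2, W=5, X=0, Y=9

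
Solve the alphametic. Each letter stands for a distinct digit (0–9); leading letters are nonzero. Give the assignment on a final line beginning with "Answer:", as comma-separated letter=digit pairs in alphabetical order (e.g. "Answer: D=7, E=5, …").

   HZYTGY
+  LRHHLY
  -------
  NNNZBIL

Step 1. [N] N is the leading digit of a 7-digit sum of two 6-digit numbers; the final carry is exactly 1 ⇒ N=1.
Step 2. [col 1: Y + Y ≡ L (mod 10)] column 1 (Y + Y ≡ L (mod 10), carry-in 0) doesn't pin L yet; pick L=8 and continue, so L=8.
Step 3. [col 1: Y + Y ≡ L (mod 10)] no forcing yet in column 1 (carry-in 0); Y=4 is free and consistent — try it. So Y=4.
Step 4. [col 2: G + L ≡ I (mod 10)] several values work for G in column 2 (G + L ≡ I (mod 10), carry-in 0); try G=9 ⇒ G=9.
Step 5. [col 2: G + L ≡ I (mod 10)] in column 2 we have G+L≡I with carry-in 0; given G=9, L=8 and digits 1,4,8,9 already taken and all letters distinct, that pins I to 7 ⇒ I=7.
Step 6. [col 3: T + H ≡ B (mod 10)] several values work for H in column 3 (T + H ≡ B (mod 10), carry-in 1); try H=2 ⇒ H=2.
Step 7. [col 3: T + H ≡ B (mod 10)] column 3 (T + H ≡ B (mod 10), carry-in 1) doesn't pin T yet; pick T=0 and continue. So T=0.
Step 8. [col 3: T + H ≡ B (mod 10)] from column 3 (T=0, H=2, carry-in 1, digits 0,1,2,4,7,8,9 already taken and all letters distinct): B must equal 3. So B=3.
Step 9. [col 4: Y + H ≡ Z (mod 10)] from column 4 (Y=4, H=2, carry-in 0, digits 0,1,2,3,4,7,8,9 already taken and all letters distinct): Z must equal 6 ⇒ Z=6.
Step 10. [col 5: Z + R ≡ N (mod 10)] from column 5 (Z=6, N=1, carry-in 0, digits 0,1,2,3,4,6,7,8,9 already taken and all letters distinct): R must equal 5, so R=5.

Answer: B=3, G=9, H=2, I=7, L=8, N=1, R=5, T=0, Y=4, Z=6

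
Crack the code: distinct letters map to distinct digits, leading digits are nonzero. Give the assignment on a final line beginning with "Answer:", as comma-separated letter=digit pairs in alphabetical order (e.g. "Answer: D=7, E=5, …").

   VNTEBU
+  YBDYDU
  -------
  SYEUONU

Step 1. [S] S is the leading digit of a 7-digit sum of two 6-digit numbers; the final carry is exactly 1, so S=1.
Step 2. [col 1: U + U ≡ U (mod 10)] column 1: given nothing yet, carry-in 0, and digits 1 already taken and all letters distinct, U+U≡U (mod 10) forces U=0. So U=0.
Step 3. [col 2: B + D ≡ N (mod 10)] column 2 (B + D ≡ N (mod 10), carry-in 0) doesn't pin D yet; pick D=3 and continue. So D=3.
Step 4. [col 2: B + D ≡ N (mod 10)] N=8 is one option consistent with column 2 (B + D ≡ N (mod 10), carry-in 0) — take it ⇒ N=8.
Step 5. [col 2: B + D ≡ N (mod 10)] in column 2 we have B+D≡N with carry-in 0; given D=3, N=8 and digits 0,1,3,8 already taken and all letters distinct, that pins B to 5. So B=5.
Step 6. [col 3: E + Y ≡ O (mod 10)] several values work for E in column 3 (E + Y ≡ O (mod 10), carry-in 0); try E=4. So E=4.
Step 7. [col 3: E + Y ≡ O (mod 10)] column 3 reads E+Y+carry(0)=O with E=4; with digits 0,1,3,4,5,8 already taken and all letters distinct, the only value for O is 6, so O=6.
Step 8. [col 3: E + Y ≡ O (mod 10)] column 3: given E=4, O=6, carry-in 0, and digits 0,1,3,4,5,6,8 already taken and all letters distinct, E+Y≡O (mod 10) forces Y=2. So Y=2.
Step 9. [col 4: T + D ≡ U (mod 10)] column 4 reads T+D+carry(0)=U with D=3, U=0; with digits 0,1,2,3,4,5,6,8 already taken and all letters distinct, the only value for T is 7. So T=7.
Step 10. [col 6: V + Y ≡ Y (mod 10)] from column 6 (Y=2, carry-in 1, digits 0,1,2,3,4,5,6,7,8 already taken and all letters distinct): V must equal 9 ⇒ V=9.

Answer: B=5, D=3, E=4, N=8, O=6, S=1, T=7, U=0, V=9, Y=2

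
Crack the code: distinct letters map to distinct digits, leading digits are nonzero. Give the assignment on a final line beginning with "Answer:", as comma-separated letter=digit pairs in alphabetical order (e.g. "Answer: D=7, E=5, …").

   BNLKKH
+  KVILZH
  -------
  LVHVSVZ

Step 1. [L] adding two 6-digit numbers gives at most 6+1 digits, and here it does — L is that final carry and must be 1. So L=1.
Step 2. [col 1: H + H ≡ Z (mod 10)] H=3 is one option consistent with column 1 (H + H ≡ Z (mod 10), carry-in 0) — take it, so H=3.
Step 3. [col 1: H + H ≡ Z (mod 10)] in column 1 we have H+H≡Z with carry-in 0; given H=3 and digits 1,3 already taken and all letters distinct, that pins Z to 6 ⇒ Z=6.
Step 4. [col 2: K + Z ≡ V (mod 10)] column 2 (K + Z ≡ V (mod 10), carry-in 0) doesn't pin K yet; pick K=8 and continue ⇒ K=8.
Step 5. [col 2: K + Z ≡ V (mod 10)] column 2: given K=8, Z=6, carry-in 0, and digits 1,3,6,8 already taken and all letters distinct, K+Z≡V (mod 10) forces V=4. So V=4.
Step 6. [col 3: K + L ≡ S (mod 10)] column 3: given K=8, L=1, carry-in 1, and digits 1,3,4,6,8 already taken and all letters distinct, K+L≡S (mod 10) forces S=0. So S=0.
Step 7. [col 4: L + I ≡ V (mod 10)] column 4: given L=1, V=4, carry-in 1, and digits 0,1,3,4,6,8 already taken and all letters distinct, L+I≡V (mod 10) forces I=2, so I=2.
Step 8. [col 5: N + V ≡ H (mod 10)] in column 5 we have N+V≡H with carry-in 0; given V=4, H=3 and digits 0,1,2,3,4,6,8 already taken and all letters distinct, that pins N to 9. So N=9.
Step 9. [col 6: B + K ≡ V (mod 10)] column 6: given K=8, V=4, carry-in 1, and digits 0,1,2,3,4,6,8,9 already taken and all letters distinct, B+K≡V (mod 10) forces B=5 ⇒ B=5.

Answer: B=5, H=3, I=2, K=8, L=1, N=9, S=0, V=4, Z=6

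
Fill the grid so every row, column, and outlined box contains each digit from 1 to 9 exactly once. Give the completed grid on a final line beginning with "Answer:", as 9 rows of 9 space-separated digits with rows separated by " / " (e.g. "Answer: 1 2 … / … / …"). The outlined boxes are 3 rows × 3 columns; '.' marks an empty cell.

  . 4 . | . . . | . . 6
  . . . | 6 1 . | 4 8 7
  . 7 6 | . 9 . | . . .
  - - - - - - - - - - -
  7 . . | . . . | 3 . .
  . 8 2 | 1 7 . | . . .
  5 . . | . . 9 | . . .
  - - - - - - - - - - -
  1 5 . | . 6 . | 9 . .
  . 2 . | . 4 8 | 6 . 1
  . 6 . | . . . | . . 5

Step 1. [r1c3∈{1,3,5,8,9}] 1 has one home in box 1: r1c3 ⇒ r1c3=1.
Step 2. [r8c4∈{3,5,7,9}] r8c4 is the only open cell in row 8 admitting 5. So r8c4=5.
Step 3. [r1c8∈{2,3,5,9}] across box 3, 9 lands solely at r1c8, so r1c8=9.
Step 4. [r6c8∈{1,2,4,6,7}] 6 has one home in row 6: r6c8. So r6c8=6.
Step 5. [r9c4∈{2,3,7,9}] col 4 places 9 nowhere but r9c4. So r9c4=9.
Step 6. [r5c7∈{5}] r5c7 is down to just 5. So r5c7=5.
Step 7. [r1c7∈{2}] r1c7 has the single candidate 2 ⇒ r1c7=2.
Step 8. [r5c8∈{4}] r5c8 has the single candidate 4. So r5c8=4.
Step 9. [r3c9∈{3}] r3c9's peers cover all but 3 ⇒ r3c9=3.
Step 10. [r9c1∈{3,4,8}] 4 has one home in col 1: r9c1 ⇒ r9c1=4.
Step 11. [r4c6∈{2,4,5,6}] in row 4, 6 fits only at r4c6 ⇒ r4c6=6.
Step 12. [r5c6∈{3}] only 3 remains possible at r5c6, so r5c6=3.
Step 13. [r3c6∈{2,4,5}] across col 6, 4 lands solely at r3c6 ⇒ r3c6=4.
Step 14. [r6c7∈{1,7,8}] r6c7 is the only open cell in row 6 admitting 7 ⇒ r6c7=7.
Step 15. [r4c5∈{2,5,8}] across row 4, 5 lands solely at r4c5. So r4c5=5.
Step 16. [r2c3∈{3,5,9}] across col 3, 5 lands solely at r2c3. So r2c3=5.
Step 17. [r2c6∈{2}] nothing but 2 survives at r2c6 ⇒ r2c6=2.
Step 18. [r3c4∈{8}] r3c4 has the single candidate 8. So r3c4=8.
Step 19. [r7c6∈{7}] r7c6 has the single candidate 7. So r7c6=7.
Step 20. [r4c9∈{2,8,9}] r4c9 is the only open cell in row 4 admitting 8. So r4c9=8.
Step 21. [r6c9∈{2}] only 2 remains possible at r6c9, so r6c9=2.
Step 22. [r9c5∈{2,3}] col 5 places 2 nowhere but r9c5, so r9c5=2.
Step 23. [r7c4∈{3}] only 3 remains possible at r7c4, so r7c4=3.
Step 24. [r6c4∈{4}] r6c4's peers cover all but 4. So r6c4=4.
Step 25. [r6c3∈{3}] r6c3 has the single candidate 3 ⇒ r6c3=3.
Step 26. [r8c1∈{3,9}] 3 has one home in box 7: r8c1 ⇒ r8c1=3.
Step 27. [r4c8∈{1}] only 1 remains possible at r4c8 ⇒ r4c8=1.
Step 28. [r4c2∈{9}] r4c2's peers cover all but 9, so r4c2=9.
Step 29. [r8c8∈{7}] r8c8 is down to just 7. So r8c8=7.
Step 30. [r9c7∈{8}] nothing but 8 survives at r9c7 ⇒ r9c7=8.
Step 31. [r6c2∈{1}] r6c2 has the single candidate 1. So r6c2=1.
Step 32. [r9c8∈{3}] r9c8 has the single candidate 3, so r9c8=3.
Step 33. [r7c8∈{2}] r7c8 is down to just 2. So r7c8=2.
Step 34. [r1c4∈{7}] nothing but 7 survives at r1c4 ⇒ r1c4=7.
Step 35. [r5c9∈{9}] r5c9's peers cover all but 9 ⇒ r5c9=9.
Step 36. [r9c6∈{1}] only 1 remains possible at r9c6. So r9c6=1.
Step 37. [r3c8∈{5}] nothing but 5 survives at r3c8. So r3c8=5.
Step 38. [r5c1∈{6}] r5c1 has the single candidate 6. So r5c1=6.
Step 39. [r7c3∈{8}] r7c3 has the single candidate 8. So r7c3=8.
Step 40. [r3c7∈{1}] only 1 remains possible at r3c7 ⇒ r3c7=1.
Step 41. [r1c1∈{8}] only 8 remains possible at r1c1, so r1c1=8.
Step 42. [r9c3∈{7}] only 7 remains possible at r9c3 ⇒ r9c3=7.
Step 43. [r1c6∈{5}] r1c6 has the single candidate 5 ⇒ r1c6=5.
Step 44. [r8c3∈{9}] only 9 remains possible at r8c3 ⇒ r8c3=9.
Step 45. [r3c1∈{2}] only 2 remains possible at r3c1 ⇒ r3c1=2.
Step 46. [r7c9∈{4}] r7c9 is down to just 4, so r7c9=4.
Step 47. [r2c1∈{9}] r2c1 is down to just 9. So r2c1=9.
Step 48. [r4c3∈{4}] r4c3 has the single candidate 4. So r4c3=4.
Step 49. [r6c5∈{8}] r6c5 is down to just 8, so r6c5=8.
Step 50. [r2c2∈{3}] r2c2's peers cover all but 3, so r2c2=3.
Step 51. [r4c4∈{2}] only 2 remains possible at r4c4, so r4c4=2.
Step 52. [r1c5∈{3}] only 3 remains possible at r1c5, so r1c5=3.

Answer: 8 4 1 7 3 5 2 9 6 / 9 3 5 6 1 2 4 8 7 / 2 7 6 8 9 4 1 5 3 / 7 9 4 2 5 6 3 1 8 / 6 8 2 1 7 3 5 4 9 / 5 1 3 4 8 9 7 6 2 / 1 5 8 3 6 7 9 2 4 / 3 2 9 5 4 8 6 7 1 / 4 6 7 9 2 1 8 3 5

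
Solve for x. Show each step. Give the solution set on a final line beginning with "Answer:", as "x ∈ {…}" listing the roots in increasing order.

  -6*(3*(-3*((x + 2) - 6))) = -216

Step 1. [-6*(3*(-3*((x + 2) - 6))) = -216] -6 out front; divide by -6, so div: 3*(-3*((x + 2) - 6)) = 36.
Step 2. [3*(-3*((x + 2) - 6)) = 36] leading coefficient 3: divide by 3 ⇒ div: -3*((x + 2) - 6) = 12.
Step 3. [-3*((x + 2) - 6) = 12] leading coefficient -3: divide by -3, so div: (x + 2) - 6 = -4.
Step 4. [(x + 2) - 6 = -4] add 6: x sits inside (… - 6) ⇒ sub: x + 2 = 2.
Step 5. [x + 2 = 2] +2 is outermost — subtract 2 both sides, so sub: x = 0.

Answer: x ∈ {0}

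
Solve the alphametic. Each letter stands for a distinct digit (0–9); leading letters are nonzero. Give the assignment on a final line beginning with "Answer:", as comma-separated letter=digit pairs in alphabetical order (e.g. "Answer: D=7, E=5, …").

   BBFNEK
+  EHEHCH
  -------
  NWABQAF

Step 1. [col 1: K + H ≡ F (mod 10)] column 1 (K + H ≡ F (mod 10), carry-in 0) doesn't pin K yet; pick K=9 and continue, so K=9.
Step 2. [col 1: K + H ≡ F (mod 10)] column 1 (K + H ≡ F (mod 10), carry-in 0) doesn't pin H yet; pick H=6 and continue, so H=6.
Step 3. [N] the sum has 7 digits but both addends have 6; that extra leading digit N is the final carry, namely 1, so N=1.
Step 4. [col 1: K + H ≡ F (mod 10)] column 1 reads K+H+carry(0)=F with K=9, H=6; with digits 1,6,9 already taken and all letters distinct, the only value for F is 5, so F=5.
Step 5. [col 2: E + C ≡ A (mod 10)] several values work for E in column 2 (E + C ≡ A (mod 10), carry-in 1); try E=3 ⇒ E=3.
Step 6. [col 2: E + C ≡ A (mod 10)] column 2 (E + C ≡ A (mod 10), carry-in 1) doesn't pin A yet; pick A=4 and continue, so A=4.
Step 7. [col 2: E + C ≡ A (mod 10)] in column 2 we have E+C≡A with carry-in 1; given E=3, A=4 and digits 1,3,4,5,6,9 already taken and all letters distinct, that pins C to 0 ⇒ C=0.
Step 8. [col 3: N + H ≡ Q (mod 10)] column 3 reads N+H+carry(0)=Q with N=1, H=6; with digits 0,1,3,4,5,6,9 already taken and all letters distinct, the only value for Q is 7, so Q=7.
Step 9. [col 4: F + E ≡ B (mod 10)] column 4: given F=5, E=3, carry-in 0, and digits 0,1,3,4,5,6,7,9 already taken and all letters distinct, F+E≡B (mod 10) forces B=8. So B=8.
Step 10. [col 6: B + E ≡ W (mod 10)] from column 6 (B=8, E=3, carry-in 1, digits 0,1,3,4,5,6,7,8,9 already taken and all letters distinct): W must equal 2, so W=2.

Answer: A=4, B=8, C=0, E=3, F=5, H=6, K=9, N=1, Q=7, W=2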